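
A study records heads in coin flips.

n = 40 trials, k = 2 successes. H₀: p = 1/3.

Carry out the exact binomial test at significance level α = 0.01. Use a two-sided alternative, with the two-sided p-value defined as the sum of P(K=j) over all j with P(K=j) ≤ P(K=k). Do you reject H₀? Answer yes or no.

reject H₀: yes

Exact binomial: n=40, k=2, p₀=1/3=0.3333
P(X=j) = C(n,j)·p₀^j·(1−p₀)^(n−j); p = Σ P(X=j) over j with P(X=j) ≤ P(X=2)
p-value (two-sided) = 0.00003
At α=0.01: p < α → reject H₀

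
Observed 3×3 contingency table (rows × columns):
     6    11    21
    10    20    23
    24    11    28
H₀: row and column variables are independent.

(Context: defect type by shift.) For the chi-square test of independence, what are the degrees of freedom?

df = (r−1)(c−1) = (3−1)·(3−1) = 4

degrees of freedom = 4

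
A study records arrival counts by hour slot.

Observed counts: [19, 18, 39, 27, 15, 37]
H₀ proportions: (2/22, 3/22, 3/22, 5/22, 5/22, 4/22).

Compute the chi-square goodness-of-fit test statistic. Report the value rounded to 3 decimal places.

test statistic = 33.568

n = 155; E_i = n·p_i = [14.09, 21.14, 21.14, 35.23, 35.23, 28.18]
χ² = (19−14.09)²/14.09 + (18−21.14)²/21.14 + (39−21.14)²/21.14 + (27−35.23)²/35.23 + (15−35.23)²/35.23 + (37−28.18)²/28.18 = 33.5684
df = 5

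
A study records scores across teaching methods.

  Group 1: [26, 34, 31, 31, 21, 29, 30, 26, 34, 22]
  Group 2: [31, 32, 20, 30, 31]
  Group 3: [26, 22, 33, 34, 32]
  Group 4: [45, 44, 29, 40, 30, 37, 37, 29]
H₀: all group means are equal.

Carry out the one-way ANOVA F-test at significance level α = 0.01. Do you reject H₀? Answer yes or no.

Group means [28.40, 28.80, 29.40, 36.38], grand mean 30.929
SSB = Σnᵢ(x̄ᵢ−x̄)² = 335.582; SSW = ΣΣ(x−x̄ᵢ)² = 688.275
MSB = 335.582/3 = 111.8607; MSW = 688.275/24 = 28.6781
F = MSB/MSW = 3.9006
df = (3, 24)
p-value (upper-tail) = 0.02110
At α=0.01: p ≥ α → fail to reject H₀

reject H₀: no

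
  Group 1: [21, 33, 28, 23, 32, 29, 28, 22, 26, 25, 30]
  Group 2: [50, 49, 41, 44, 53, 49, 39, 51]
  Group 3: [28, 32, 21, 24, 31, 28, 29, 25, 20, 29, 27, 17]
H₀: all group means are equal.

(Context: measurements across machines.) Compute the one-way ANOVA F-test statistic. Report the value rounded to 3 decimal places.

test statistic = 61.722

Group means [27.00, 47.00, 25.92], grand mean 31.742
SSB = Σnᵢ(x̄ᵢ−x̄)² = 2517.019; SSW = ΣΣ(x−x̄ᵢ)² = 570.917
MSB = 2517.019/2 = 1258.5094; MSW = 570.917/28 = 20.3899
F = MSB/MSW = 61.7223
df = (2, 28)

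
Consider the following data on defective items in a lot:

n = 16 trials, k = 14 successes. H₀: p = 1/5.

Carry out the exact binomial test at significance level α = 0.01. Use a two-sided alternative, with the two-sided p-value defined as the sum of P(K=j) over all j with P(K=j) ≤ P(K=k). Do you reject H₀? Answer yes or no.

reject H₀: yes

Exact binomial: n=16, k=14, p₀=1/5=0.2000
P(X=j) = C(n,j)·p₀^j·(1−p₀)^(n−j); p = Σ P(X=j) over j with P(X=j) ≤ P(X=14)
p-value (two-sided) = 0.00000
At α=0.01: p < α → reject H₀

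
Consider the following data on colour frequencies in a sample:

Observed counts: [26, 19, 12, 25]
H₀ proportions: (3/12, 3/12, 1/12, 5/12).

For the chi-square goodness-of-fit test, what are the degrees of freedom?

degrees of freedom = 3

df = k − 1 = 4 − 1 = 3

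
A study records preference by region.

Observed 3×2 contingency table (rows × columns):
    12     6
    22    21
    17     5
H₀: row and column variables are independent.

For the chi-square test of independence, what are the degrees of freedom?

degrees of freedom = 2

df = (r−1)(c−1) = (3−1)·(2−1) = 2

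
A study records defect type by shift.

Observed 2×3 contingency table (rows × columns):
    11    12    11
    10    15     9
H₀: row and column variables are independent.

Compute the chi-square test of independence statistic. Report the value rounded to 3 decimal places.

test statistic = 0.581

Row totals [34, 34], col totals [21, 27, 20], n=68
χ² = (11−10.50)²/10.50 + (12−13.50)²/13.50 + (11−10.00)²/10.00 + (10−10.50)²/10.50 + (15−13.50)²/13.50 + (9−10.00)²/10.00 = 0.5810
df = 2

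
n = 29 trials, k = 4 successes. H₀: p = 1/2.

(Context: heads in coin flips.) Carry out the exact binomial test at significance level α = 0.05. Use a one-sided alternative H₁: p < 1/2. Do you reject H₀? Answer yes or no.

Exact binomial: n=29, k=4, p₀=1/2=0.5000
P(X≤4) from Σ C(n,i)·p₀^i·(1−p₀)^(n−i)
p-value (one-sided, H₁ less) = 0.00005
At α=0.05: p < α → reject H₀

reject H₀: yes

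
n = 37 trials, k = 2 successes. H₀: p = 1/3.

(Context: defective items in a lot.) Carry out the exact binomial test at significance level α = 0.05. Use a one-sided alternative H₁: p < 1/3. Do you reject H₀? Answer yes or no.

Exact binomial: n=37, k=2, p₀=1/3=0.3333
P(X≤2) from Σ C(n,i)·p₀^i·(1−p₀)^(n−i)
p-value (one-sided, H₁ less) = 0.00006
At α=0.05: p < α → reject H₀

reject H₀: yes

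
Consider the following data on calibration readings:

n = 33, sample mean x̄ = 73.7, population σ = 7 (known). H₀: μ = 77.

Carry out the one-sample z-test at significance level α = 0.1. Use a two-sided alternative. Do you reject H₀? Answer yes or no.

SE = σ/√n = 7/√33 = 1.2185
z = (x̄−μ₀)/SE = (73.7−77)/1.2185 = -2.7082
p-value (two-sided) = 0.00677
At α=0.1: p < α → reject H₀

reject H₀: yes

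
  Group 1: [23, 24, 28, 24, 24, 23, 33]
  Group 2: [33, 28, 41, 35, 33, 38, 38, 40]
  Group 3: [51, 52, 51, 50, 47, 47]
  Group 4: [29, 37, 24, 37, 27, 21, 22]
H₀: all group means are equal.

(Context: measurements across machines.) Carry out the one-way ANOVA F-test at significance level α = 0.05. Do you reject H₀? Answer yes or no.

reject H₀: yes

Group means [25.57, 35.75, 49.67, 28.14], grand mean 34.286
SSB = Σnᵢ(x̄ᵢ−x̄)² = 2232.310; SSW = ΣΣ(x−x̄ᵢ)² = 501.405
MSB = 2232.310/3 = 744.1032; MSW = 501.405/24 = 20.8919
F = MSB/MSW = 35.6169
df = (3, 24)
p-value (upper-tail) = 0.00000
At α=0.05: p < α → reject H₀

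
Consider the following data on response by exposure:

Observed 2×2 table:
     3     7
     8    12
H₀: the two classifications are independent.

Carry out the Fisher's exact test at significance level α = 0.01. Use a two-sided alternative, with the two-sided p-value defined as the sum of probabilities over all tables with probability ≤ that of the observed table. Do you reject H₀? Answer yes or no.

Margins: r₁=10, r₂=20, c₁=11, c₂=19, n=30
p_obs = C(10,3)·C(20,8)/C(30,11); sum pmf over tables with pmf ≤ p_obs
p-value (two-sided) = 0.70200
At α=0.01: p ≥ α → fail to reject H₀

reject H₀: no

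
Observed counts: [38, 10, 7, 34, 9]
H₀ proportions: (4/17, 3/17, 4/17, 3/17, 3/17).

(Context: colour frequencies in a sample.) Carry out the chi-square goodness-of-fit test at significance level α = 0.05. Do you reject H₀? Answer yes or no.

n = 98; E_i = n·p_i = [23.06, 17.29, 23.06, 17.29, 17.29]
χ² = (38−23.06)²/23.06 + (10−17.29)²/17.29 + (7−23.06)²/23.06 + (34−17.29)²/17.29 + (9−17.29)²/17.29 = 44.0570
df = 4
p-value (upper-tail) = 0.00000
At α=0.05: p < α → reject H₀

reject H₀: yes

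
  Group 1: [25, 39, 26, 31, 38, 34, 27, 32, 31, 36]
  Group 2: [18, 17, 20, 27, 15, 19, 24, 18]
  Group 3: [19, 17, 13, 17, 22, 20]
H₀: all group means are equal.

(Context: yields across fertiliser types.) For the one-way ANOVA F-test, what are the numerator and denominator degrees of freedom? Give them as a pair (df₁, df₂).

k = 3 groups, N = 24 total
df = (k−1, N−k) = (3−1, 24−3) = (2, 21)

degrees of freedom = [2, 21]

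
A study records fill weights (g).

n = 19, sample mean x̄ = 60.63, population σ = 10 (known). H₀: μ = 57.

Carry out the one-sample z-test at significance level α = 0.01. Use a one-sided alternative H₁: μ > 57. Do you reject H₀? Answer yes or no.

SE = σ/√n = 10/√19 = 2.2942
z = (x̄−μ₀)/SE = (60.63−57)/2.2942 = 1.5823
p-value (one-sided, H₁ greater) = 0.05679
At α=0.01: p ≥ α → fail to reject H₀

reject H₀: no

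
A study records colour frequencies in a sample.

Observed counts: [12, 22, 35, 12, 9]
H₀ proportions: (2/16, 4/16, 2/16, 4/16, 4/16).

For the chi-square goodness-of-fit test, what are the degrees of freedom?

degrees of freedom = 4

df = k − 1 = 5 − 1 = 4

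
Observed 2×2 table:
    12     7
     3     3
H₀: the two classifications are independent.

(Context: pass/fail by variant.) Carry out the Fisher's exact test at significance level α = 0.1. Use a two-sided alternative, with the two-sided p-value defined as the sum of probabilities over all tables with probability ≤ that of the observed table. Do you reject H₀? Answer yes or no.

Margins: r₁=19, r₂=6, c₁=15, c₂=10, n=25
p_obs = C(19,12)·C(6,3)/C(25,15); sum pmf over tables with pmf ≤ p_obs
p-value (two-sided) = 0.65316
At α=0.1: p ≥ α → fail to reject H₀

reject H₀: no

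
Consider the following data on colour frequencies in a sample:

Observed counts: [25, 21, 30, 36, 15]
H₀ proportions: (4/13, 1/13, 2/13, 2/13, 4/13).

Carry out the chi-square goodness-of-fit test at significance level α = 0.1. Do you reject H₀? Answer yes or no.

n = 127; E_i = n·p_i = [39.08, 9.77, 19.54, 19.54, 39.08]
χ² = (25−39.08)²/39.08 + (21−9.77)²/9.77 + (30−19.54)²/19.54 + (36−19.54)²/19.54 + (15−39.08)²/39.08 = 52.2874
df = 4
p-value (upper-tail) = 0.00000
At α=0.1: p < α → reject H₀

reject H₀: yes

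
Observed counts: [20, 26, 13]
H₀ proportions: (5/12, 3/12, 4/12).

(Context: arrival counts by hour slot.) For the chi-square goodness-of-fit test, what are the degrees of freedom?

df = k − 1 = 3 − 1 = 2

degrees of freedom = 2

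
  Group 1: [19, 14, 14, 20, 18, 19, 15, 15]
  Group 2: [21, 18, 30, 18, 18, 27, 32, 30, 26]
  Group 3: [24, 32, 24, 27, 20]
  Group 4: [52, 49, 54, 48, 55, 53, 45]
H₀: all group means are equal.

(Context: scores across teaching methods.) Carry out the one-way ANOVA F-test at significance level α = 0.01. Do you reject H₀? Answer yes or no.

reject H₀: yes

Group means [16.75, 24.44, 25.40, 50.86], grand mean 28.862
SSB = Σnᵢ(x̄ᵢ−x̄)² = 4795.669; SSW = ΣΣ(x−x̄ᵢ)² = 465.779
MSB = 4795.669/3 = 1598.5563; MSW = 465.779/25 = 18.6312
F = MSB/MSW = 85.8001
df = (3, 25)
p-value (upper-tail) = 0.00000
At α=0.01: p < α → reject H₀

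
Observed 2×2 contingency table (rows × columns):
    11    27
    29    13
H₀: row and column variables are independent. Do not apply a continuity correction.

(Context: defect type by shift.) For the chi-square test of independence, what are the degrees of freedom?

df = (r−1)(c−1) = (2−1)·(2−1) = 1

degrees of freedom = 1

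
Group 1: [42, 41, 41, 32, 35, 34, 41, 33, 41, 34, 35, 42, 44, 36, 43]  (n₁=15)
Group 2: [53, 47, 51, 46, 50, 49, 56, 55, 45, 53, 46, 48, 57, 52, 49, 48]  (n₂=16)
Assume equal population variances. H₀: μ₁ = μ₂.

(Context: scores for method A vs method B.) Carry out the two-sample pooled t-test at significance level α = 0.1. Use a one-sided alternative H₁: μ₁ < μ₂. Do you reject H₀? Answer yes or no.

reject H₀: yes

x̄₁=38.267, s₁=4.166, n₁=15
x̄₂=50.312, s₂=3.719, n₂=16
s_p² = [14·4.166² + 15·3.719²]/29 = 15.5300
SE = √(s_p²·(1/15+1/16)) = 1.4163
t = (38.267−50.312)/1.4163 = -8.5050
df = 29
p-value (one-sided, H₁ less) = 0.00000
At α=0.1: p < α → reject H₀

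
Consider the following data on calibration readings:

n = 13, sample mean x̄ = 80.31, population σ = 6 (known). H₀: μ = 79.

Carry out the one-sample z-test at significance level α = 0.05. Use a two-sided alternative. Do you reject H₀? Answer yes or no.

reject H₀: no

SE = σ/√n = 6/√13 = 1.6641
z = (x̄−μ₀)/SE = (80.31−79)/1.6641 = 0.7872
p-value (two-sided) = 0.43116
At α=0.05: p ≥ α → fail to reject H₀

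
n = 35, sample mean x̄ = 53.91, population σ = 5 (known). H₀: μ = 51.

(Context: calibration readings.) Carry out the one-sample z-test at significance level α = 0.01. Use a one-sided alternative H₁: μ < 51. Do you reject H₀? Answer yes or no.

reject H₀: no

SE = σ/√n = 5/√35 = 0.8452
z = (x̄−μ₀)/SE = (53.91−51)/0.8452 = 3.4432
p-value (one-sided, H₁ less) = 0.99971
At α=0.01: p ≥ α → fail to reject H₀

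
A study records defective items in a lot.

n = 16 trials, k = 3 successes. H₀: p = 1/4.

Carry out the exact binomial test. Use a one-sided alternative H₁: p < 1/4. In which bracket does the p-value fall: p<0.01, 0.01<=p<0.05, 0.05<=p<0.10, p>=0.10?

p-value bracket: p>=0.10

Exact binomial: n=16, k=3, p₀=1/4=0.2500
P(X≤3) from Σ C(n,i)·p₀^i·(1−p₀)^(n−i)
p-value (one-sided, H₁ less) = 0.40499
→ bracket: p>=0.10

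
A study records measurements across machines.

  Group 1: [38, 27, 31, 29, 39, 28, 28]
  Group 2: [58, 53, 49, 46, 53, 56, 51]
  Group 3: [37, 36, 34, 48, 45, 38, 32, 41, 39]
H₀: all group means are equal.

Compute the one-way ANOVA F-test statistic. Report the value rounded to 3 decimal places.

Group means [31.43, 52.29, 38.89], grand mean 40.696
SSB = Σnᵢ(x̄ᵢ−x̄)² = 1570.838; SSW = ΣΣ(x−x̄ᵢ)² = 458.032
MSB = 1570.838/2 = 785.4189; MSW = 458.032/20 = 22.9016
F = MSB/MSW = 34.2954
df = (2, 20)

test statistic = 34.295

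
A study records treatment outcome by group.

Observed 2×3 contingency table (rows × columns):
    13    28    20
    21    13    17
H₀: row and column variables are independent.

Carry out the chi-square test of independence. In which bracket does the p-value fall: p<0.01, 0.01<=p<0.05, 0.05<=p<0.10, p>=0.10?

p-value bracket: 0.01<=p<0.05

Row totals [61, 51], col totals [34, 41, 37], n=112
χ² = (13−18.52)²/18.52 + (28−22.33)²/22.33 + (20−20.15)²/20.15 + (21−15.48)²/15.48 + (13−18.67)²/18.67 + (17−16.85)²/16.85 = 6.7746
df = 2
p-value (upper-tail) = 0.03380
→ bracket: 0.01<=p<0.05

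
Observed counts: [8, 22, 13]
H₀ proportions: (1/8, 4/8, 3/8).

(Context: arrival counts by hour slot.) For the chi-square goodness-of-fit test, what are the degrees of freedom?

degrees of freedom = 2

df = k − 1 = 3 − 1 = 2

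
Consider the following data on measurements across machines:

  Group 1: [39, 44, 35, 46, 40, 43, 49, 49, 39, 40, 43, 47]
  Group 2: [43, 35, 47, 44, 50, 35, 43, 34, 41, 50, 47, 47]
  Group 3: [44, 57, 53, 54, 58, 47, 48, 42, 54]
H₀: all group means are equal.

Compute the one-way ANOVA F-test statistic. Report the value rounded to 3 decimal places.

Group means [42.83, 43.00, 50.78], grand mean 45.061
SSB = Σnᵢ(x̄ᵢ−x̄)² = 404.657; SSW = ΣΣ(x−x̄ᵢ)² = 833.222
MSB = 404.657/2 = 202.3283; MSW = 833.222/30 = 27.7741
F = MSB/MSW = 7.2848
df = (2, 30)

test statistic = 7.285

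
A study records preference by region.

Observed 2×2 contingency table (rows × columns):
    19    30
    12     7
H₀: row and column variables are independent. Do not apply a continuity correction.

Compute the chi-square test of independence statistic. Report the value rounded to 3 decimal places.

Row totals [49, 19], col totals [31, 37], n=68
χ² = (19−22.34)²/22.34 + (30−26.66)²/26.66 + (12−8.66)²/8.66 + (7−10.34)²/10.34 = 3.2813
df = 1

test statistic = 3.281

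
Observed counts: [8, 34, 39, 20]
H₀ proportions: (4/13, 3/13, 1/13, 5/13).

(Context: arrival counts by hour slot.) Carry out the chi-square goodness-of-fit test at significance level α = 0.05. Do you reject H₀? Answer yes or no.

n = 101; E_i = n·p_i = [31.08, 23.31, 7.77, 38.85]
χ² = (8−31.08)²/31.08 + (34−23.31)²/23.31 + (39−7.77)²/7.77 + (20−38.85)²/38.85 = 156.7261
df = 3
p-value (upper-tail) = 0.00000
At α=0.05: p < α → reject H₀

reject H₀: yes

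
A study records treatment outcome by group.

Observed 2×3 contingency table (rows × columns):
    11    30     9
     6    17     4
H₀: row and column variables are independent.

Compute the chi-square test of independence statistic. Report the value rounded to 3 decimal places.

test statistic = 0.131

Row totals [50, 27], col totals [17, 47, 13], n=77
χ² = (11−11.04)²/11.04 + (30−30.52)²/30.52 + (9−8.44)²/8.44 + (6−5.96)²/5.96 + (17−16.48)²/16.48 + (4−4.56)²/4.56 = 0.1310
df = 2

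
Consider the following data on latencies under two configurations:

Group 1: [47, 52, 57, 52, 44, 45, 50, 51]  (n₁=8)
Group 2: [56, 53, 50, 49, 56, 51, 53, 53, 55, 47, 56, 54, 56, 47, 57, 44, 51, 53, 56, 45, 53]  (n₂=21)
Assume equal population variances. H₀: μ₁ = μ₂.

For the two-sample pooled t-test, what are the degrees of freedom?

degrees of freedom = 27

df = n₁ + n₂ − 2 = 8 + 21 − 2 = 27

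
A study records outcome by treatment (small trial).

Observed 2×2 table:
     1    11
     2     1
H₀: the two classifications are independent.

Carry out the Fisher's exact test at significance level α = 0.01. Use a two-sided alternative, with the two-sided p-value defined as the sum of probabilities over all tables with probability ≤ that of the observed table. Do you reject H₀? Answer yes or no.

Margins: r₁=12, r₂=3, c₁=3, c₂=12, n=15
p_obs = C(12,1)·C(3,2)/C(15,3); sum pmf over tables with pmf ≤ p_obs
p-value (two-sided) = 0.08132
At α=0.01: p ≥ α → fail to reject H₀

reject H₀: no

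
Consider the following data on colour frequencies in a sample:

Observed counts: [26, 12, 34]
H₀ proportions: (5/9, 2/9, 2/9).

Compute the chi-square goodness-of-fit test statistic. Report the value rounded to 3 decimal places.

test statistic = 26.150

n = 72; E_i = n·p_i = [40.00, 16.00, 16.00]
χ² = (26−40.00)²/40.00 + (12−16.00)²/16.00 + (34−16.00)²/16.00 = 26.1500
df = 2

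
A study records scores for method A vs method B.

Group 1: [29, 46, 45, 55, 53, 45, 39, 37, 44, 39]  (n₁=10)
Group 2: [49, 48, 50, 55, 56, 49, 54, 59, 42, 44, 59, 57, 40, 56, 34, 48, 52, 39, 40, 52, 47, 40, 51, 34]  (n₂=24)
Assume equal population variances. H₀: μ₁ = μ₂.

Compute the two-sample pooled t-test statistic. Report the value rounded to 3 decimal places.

test statistic = -1.732

x̄₁=43.200, s₁=7.642, n₁=10
x̄₂=48.125, s₂=7.520, n₂=24
s_p² = [9·7.642² + 23·7.520²]/32 = 57.0695
SE = √(s_p²·(1/10+1/24)) = 2.8434
t = (43.200−48.125)/2.8434 = -1.7321
df = 32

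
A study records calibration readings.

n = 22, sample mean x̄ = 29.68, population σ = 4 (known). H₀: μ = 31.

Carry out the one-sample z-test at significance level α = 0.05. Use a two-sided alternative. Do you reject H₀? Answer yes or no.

SE = σ/√n = 4/√22 = 0.8528
z = (x̄−μ₀)/SE = (29.68−31)/0.8528 = -1.5478
p-value (two-sided) = 0.12166
At α=0.05: p ≥ α → fail to reject H₀

reject H₀: no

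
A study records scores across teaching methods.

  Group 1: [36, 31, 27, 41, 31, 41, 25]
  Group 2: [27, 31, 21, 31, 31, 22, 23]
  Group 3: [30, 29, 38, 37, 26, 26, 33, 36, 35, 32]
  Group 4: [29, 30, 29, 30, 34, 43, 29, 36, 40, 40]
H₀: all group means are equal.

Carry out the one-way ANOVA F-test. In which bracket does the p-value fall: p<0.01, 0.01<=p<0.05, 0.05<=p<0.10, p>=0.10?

Group means [33.14, 26.57, 32.20, 34.00], grand mean 31.765
SSB = Σnᵢ(x̄ᵢ−x̄)² = 253.946; SSW = ΣΣ(x−x̄ᵢ)² = 804.171
MSB = 253.946/3 = 84.6487; MSW = 804.171/30 = 26.8057
F = MSB/MSW = 3.1579
df = (3, 30)
p-value (upper-tail) = 0.03904
→ bracket: 0.01<=p<0.05

p-value bracket: 0.01<=p<0.05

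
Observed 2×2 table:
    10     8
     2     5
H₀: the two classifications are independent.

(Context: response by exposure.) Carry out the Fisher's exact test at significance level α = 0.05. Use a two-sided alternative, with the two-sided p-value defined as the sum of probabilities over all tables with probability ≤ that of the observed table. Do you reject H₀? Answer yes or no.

reject H₀: no

Margins: r₁=18, r₂=7, c₁=12, c₂=13, n=25
p_obs = C(18,10)·C(7,2)/C(25,12); sum pmf over tables with pmf ≤ p_obs
p-value (two-sided) = 0.37826
At α=0.05: p ≥ α → fail to reject H₀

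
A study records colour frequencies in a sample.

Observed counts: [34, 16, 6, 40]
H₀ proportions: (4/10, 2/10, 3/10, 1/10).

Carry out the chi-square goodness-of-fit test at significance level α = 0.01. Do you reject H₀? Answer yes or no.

n = 96; E_i = n·p_i = [38.40, 19.20, 28.80, 9.60]
χ² = (34−38.40)²/38.40 + (16−19.20)²/19.20 + (6−28.80)²/28.80 + (40−9.60)²/9.60 = 115.3542
df = 3
p-value (upper-tail) = 0.00000
At α=0.01: p < α → reject H₀

reject H₀: yes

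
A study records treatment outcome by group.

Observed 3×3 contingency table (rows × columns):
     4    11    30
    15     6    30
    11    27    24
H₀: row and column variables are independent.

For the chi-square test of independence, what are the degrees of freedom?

df = (r−1)(c−1) = (3−1)·(3−1) = 4

degrees of freedom = 4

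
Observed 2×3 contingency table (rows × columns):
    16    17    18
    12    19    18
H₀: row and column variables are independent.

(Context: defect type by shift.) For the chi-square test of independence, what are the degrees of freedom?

df = (r−1)(c−1) = (2−1)·(3−1) = 2

degrees of freedom = 2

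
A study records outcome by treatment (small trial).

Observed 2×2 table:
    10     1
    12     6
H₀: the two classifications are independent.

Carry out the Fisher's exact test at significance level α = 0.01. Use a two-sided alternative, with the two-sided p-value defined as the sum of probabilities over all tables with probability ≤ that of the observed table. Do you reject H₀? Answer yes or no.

Margins: r₁=11, r₂=18, c₁=22, c₂=7, n=29
p_obs = C(11,10)·C(18,12)/C(29,22); sum pmf over tables with pmf ≤ p_obs
p-value (two-sided) = 0.20205
At α=0.01: p ≥ α → fail to reject H₀

reject H₀: no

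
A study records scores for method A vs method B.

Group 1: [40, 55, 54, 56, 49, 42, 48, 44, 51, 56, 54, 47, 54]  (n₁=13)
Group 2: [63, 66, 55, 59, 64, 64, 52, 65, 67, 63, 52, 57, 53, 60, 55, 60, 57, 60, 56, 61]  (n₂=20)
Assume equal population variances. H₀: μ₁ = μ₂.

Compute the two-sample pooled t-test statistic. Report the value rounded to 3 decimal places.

x̄₁=50.000, s₁=5.477, n₁=13
x̄₂=59.450, s₂=4.685, n₂=20
s_p² = [12·5.477² + 19·4.685²]/31 = 25.0629
SE = √(s_p²·(1/13+1/20)) = 1.7836
t = (50.000−59.450)/1.7836 = -5.2984
df = 31

test statistic = -5.298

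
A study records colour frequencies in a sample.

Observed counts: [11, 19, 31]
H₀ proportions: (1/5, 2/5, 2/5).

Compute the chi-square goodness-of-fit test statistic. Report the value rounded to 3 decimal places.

test statistic = 3.098

n = 61; E_i = n·p_i = [12.20, 24.40, 24.40]
χ² = (11−12.20)²/12.20 + (19−24.40)²/24.40 + (31−24.40)²/24.40 = 3.0984
df = 2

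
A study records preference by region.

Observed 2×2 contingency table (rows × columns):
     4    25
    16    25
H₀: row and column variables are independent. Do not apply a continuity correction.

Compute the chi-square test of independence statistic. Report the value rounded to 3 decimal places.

Row totals [29, 41], col totals [20, 50], n=70
χ² = (4−8.29)²/8.29 + (25−20.71)²/20.71 + (16−11.71)²/11.71 + (25−29.29)²/29.29 = 5.2986
df = 1

test statistic = 5.299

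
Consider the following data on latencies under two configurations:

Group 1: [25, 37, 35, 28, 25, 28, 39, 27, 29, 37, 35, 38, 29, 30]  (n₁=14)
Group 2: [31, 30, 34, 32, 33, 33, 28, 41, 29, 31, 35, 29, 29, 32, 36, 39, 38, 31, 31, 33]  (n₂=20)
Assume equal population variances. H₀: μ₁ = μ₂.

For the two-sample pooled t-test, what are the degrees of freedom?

degrees of freedom = 32

df = n₁ + n₂ − 2 = 14 + 20 − 2 = 32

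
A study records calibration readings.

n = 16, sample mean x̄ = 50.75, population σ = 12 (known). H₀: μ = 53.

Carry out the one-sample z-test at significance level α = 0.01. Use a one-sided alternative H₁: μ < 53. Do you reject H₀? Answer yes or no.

SE = σ/√n = 12/√16 = 3.0000
z = (x̄−μ₀)/SE = (50.75−53)/3.0000 = -0.7500
p-value (one-sided, H₁ less) = 0.22663
At α=0.01: p ≥ α → fail to reject H₀

reject H₀: no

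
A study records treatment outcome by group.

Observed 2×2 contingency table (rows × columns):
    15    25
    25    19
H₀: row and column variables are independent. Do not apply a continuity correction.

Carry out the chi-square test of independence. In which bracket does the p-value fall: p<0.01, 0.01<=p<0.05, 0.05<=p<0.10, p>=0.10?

p-value bracket: 0.05<=p<0.10

Row totals [40, 44], col totals [40, 44], n=84
χ² = (15−19.05)²/19.05 + (25−20.95)²/20.95 + (25−20.95)²/20.95 + (19−23.05)²/23.05 = 3.1348
df = 1
p-value (upper-tail) = 0.07664
→ bracket: 0.05<=p<0.10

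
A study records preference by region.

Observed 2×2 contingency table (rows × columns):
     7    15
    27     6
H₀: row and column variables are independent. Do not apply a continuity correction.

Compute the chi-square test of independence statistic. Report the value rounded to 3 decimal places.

Row totals [22, 33], col totals [34, 21], n=55
χ² = (7−13.60)²/13.60 + (15−8.40)²/8.40 + (27−20.40)²/20.40 + (6−12.60)²/12.60 = 13.9811
df = 1

test statistic = 13.981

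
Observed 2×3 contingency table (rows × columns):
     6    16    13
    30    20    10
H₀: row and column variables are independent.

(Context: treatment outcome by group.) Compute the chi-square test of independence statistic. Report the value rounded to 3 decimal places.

test statistic = 11.020

Row totals [35, 60], col totals [36, 36, 23], n=95
χ² = (6−13.26)²/13.26 + (16−13.26)²/13.26 + (13−8.47)²/8.47 + (30−22.74)²/22.74 + (20−22.74)²/22.74 + (10−14.53)²/14.53 = 11.0200
df = 2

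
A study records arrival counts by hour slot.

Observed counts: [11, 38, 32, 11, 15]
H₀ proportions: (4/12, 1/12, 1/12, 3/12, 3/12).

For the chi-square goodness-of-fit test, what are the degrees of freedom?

df = k − 1 = 5 − 1 = 4

degrees of freedom = 4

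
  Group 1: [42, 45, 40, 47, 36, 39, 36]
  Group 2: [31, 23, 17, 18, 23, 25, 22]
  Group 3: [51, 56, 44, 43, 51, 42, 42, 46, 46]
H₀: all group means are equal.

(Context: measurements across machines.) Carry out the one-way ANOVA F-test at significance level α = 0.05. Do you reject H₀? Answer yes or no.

Group means [40.71, 22.71, 46.78], grand mean 37.609
SSB = Σnᵢ(x̄ᵢ−x̄)² = 2377.066; SSW = ΣΣ(x−x̄ᵢ)² = 426.413
MSB = 2377.066/2 = 1188.5328; MSW = 426.413/20 = 21.3206
F = MSB/MSW = 55.7457
df = (2, 20)
p-value (upper-tail) = 0.00000
At α=0.05: p < α → reject H₀

reject H₀: yes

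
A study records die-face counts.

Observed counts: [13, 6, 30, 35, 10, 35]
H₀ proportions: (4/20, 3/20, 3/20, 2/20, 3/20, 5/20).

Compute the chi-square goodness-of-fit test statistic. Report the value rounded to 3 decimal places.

n = 129; E_i = n·p_i = [25.80, 19.35, 19.35, 12.90, 19.35, 32.25]
χ² = (13−25.80)²/25.80 + (6−19.35)²/19.35 + (30−19.35)²/19.35 + (35−12.90)²/12.90 + (10−19.35)²/19.35 + (35−32.25)²/32.25 = 64.0362
df = 5

test statistic = 64.036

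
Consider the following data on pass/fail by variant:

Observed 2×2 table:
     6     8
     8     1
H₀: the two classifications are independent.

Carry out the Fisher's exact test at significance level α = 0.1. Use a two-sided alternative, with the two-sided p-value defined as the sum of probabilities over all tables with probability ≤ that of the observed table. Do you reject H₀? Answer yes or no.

Margins: r₁=14, r₂=9, c₁=14, c₂=9, n=23
p_obs = C(14,6)·C(9,8)/C(23,14); sum pmf over tables with pmf ≤ p_obs
p-value (two-sided) = 0.03969
At α=0.1: p < α → reject H₀

reject H₀: yes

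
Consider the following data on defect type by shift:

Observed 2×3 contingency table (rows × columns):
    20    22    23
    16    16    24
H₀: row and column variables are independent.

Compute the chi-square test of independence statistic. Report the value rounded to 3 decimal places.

Row totals [65, 56], col totals [36, 38, 47], n=121
χ² = (20−19.34)²/19.34 + (22−20.41)²/20.41 + (23−25.25)²/25.25 + (16−16.66)²/16.66 + (16−17.59)²/17.59 + (24−21.75)²/21.75 = 0.7478
df = 2

test statistic = 0.748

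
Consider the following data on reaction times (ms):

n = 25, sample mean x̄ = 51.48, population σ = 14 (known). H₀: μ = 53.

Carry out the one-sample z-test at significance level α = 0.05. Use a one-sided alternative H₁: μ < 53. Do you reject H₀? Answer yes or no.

reject H₀: no

SE = σ/√n = 14/√25 = 2.8000
z = (x̄−μ₀)/SE = (51.48−53)/2.8000 = -0.5429
p-value (one-sided, H₁ less) = 0.29361
At α=0.05: p ≥ α → fail to reject H₀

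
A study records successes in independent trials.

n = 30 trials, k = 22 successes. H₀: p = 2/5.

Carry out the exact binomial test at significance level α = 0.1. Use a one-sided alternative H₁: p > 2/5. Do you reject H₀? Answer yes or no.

Exact binomial: n=30, k=22, p₀=2/5=0.4000
P(X≥22) from Σ C(n,i)·p₀^i·(1−p₀)^(n−i)
p-value (one-sided, H₁ greater) = 0.00022
At α=0.1: p < α → reject H₀

reject H₀: yes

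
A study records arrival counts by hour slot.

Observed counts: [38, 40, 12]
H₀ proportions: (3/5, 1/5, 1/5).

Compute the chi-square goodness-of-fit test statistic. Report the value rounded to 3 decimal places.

test statistic = 33.630

n = 90; E_i = n·p_i = [54.00, 18.00, 18.00]
χ² = (38−54.00)²/54.00 + (40−18.00)²/18.00 + (12−18.00)²/18.00 = 33.6296
df = 2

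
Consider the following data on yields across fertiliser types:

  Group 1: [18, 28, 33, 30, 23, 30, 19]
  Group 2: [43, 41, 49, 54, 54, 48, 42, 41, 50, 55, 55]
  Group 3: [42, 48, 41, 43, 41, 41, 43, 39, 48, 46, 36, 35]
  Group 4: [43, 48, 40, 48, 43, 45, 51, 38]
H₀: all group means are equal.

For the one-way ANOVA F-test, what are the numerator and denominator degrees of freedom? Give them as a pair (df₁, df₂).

degrees of freedom = [3, 34]

k = 4 groups, N = 38 total
df = (k−1, N−k) = (4−1, 38−4) = (3, 34)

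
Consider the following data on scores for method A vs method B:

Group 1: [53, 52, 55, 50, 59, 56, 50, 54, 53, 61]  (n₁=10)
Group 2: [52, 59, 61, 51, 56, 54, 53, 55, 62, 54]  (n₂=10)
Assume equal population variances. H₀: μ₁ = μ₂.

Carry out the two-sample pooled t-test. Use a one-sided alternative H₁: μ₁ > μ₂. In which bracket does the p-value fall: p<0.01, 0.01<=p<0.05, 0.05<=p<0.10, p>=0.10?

x̄₁=54.300, s₁=3.592, n₁=10
x̄₂=55.700, s₂=3.773, n₂=10
s_p² = [9·3.592² + 9·3.773²]/18 = 13.5667
SE = √(s_p²·(1/10+1/10)) = 1.6472
t = (54.300−55.700)/1.6472 = -0.8499
df = 18
p-value (one-sided, H₁ greater) = 0.79673
→ bracket: p>=0.10

p-value bracket: p>=0.10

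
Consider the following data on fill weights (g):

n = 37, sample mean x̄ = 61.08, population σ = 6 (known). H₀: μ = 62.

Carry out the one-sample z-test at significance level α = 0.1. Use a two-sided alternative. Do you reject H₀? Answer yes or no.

SE = σ/√n = 6/√37 = 0.9864
z = (x̄−μ₀)/SE = (61.08−62)/0.9864 = -0.9327
p-value (two-sided) = 0.35098
At α=0.1: p ≥ α → fail to reject H₀

reject H₀: no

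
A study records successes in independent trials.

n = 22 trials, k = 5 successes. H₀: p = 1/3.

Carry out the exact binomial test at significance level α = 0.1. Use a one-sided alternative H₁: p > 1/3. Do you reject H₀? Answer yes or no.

reject H₀: no

Exact binomial: n=22, k=5, p₀=1/3=0.3333
P(X≥5) from Σ C(n,i)·p₀^i·(1−p₀)^(n−i)
p-value (one-sided, H₁ greater) = 0.90384
At α=0.1: p ≥ α → fail to reject H₀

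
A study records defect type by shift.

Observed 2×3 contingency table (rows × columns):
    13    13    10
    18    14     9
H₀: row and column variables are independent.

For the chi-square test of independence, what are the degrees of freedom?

df = (r−1)(c−1) = (2−1)·(3−1) = 2

degrees of freedom = 2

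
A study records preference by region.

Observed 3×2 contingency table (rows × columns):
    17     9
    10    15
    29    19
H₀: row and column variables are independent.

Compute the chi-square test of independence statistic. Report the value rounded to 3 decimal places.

test statistic = 3.905

Row totals [26, 25, 48], col totals [56, 43], n=99
χ² = (17−14.71)²/14.71 + (9−11.29)²/11.29 + (10−14.14)²/14.14 + (15−10.86)²/10.86 + (29−27.15)²/27.15 + (19−20.85)²/20.85 = 3.9051
df = 2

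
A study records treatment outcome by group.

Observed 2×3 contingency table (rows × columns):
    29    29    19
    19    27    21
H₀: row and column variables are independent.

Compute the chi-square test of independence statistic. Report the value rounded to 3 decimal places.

test statistic = 1.568

Row totals [77, 67], col totals [48, 56, 40], n=144
χ² = (29−25.67)²/25.67 + (29−29.94)²/29.94 + (19−21.39)²/21.39 + (19−22.33)²/22.33 + (27−26.06)²/26.06 + (21−18.61)²/18.61 = 1.5679
df = 2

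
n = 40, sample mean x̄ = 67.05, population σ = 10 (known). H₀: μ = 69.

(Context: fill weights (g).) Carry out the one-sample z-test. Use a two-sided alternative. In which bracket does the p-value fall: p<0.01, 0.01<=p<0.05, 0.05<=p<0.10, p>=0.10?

SE = σ/√n = 10/√40 = 1.5811
z = (x̄−μ₀)/SE = (67.05−69)/1.5811 = -1.2333
p-value (two-sided) = 0.21747
→ bracket: p>=0.10

p-value bracket: p>=0.10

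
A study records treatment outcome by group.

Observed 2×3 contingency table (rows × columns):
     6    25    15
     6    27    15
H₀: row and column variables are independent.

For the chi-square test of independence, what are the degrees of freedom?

df = (r−1)(c−1) = (2−1)·(3−1) = 2

degrees of freedom = 2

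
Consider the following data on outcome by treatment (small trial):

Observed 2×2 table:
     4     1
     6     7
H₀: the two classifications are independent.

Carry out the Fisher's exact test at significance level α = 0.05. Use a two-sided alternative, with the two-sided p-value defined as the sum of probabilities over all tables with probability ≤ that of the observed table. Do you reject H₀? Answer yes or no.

Margins: r₁=5, r₂=13, c₁=10, c₂=8, n=18
p_obs = C(5,4)·C(13,6)/C(18,10); sum pmf over tables with pmf ≤ p_obs
p-value (two-sided) = 0.31373
At α=0.05: p ≥ α → fail to reject H₀

reject H₀: no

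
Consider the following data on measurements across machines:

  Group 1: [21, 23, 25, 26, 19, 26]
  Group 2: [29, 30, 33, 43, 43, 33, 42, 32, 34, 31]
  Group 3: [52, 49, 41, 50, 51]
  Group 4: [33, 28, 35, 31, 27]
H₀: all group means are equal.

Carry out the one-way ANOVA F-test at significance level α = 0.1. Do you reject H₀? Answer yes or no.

Group means [23.33, 35.00, 48.60, 30.80], grand mean 34.115
SSB = Σnᵢ(x̄ᵢ−x̄)² = 1809.321; SSW = ΣΣ(x−x̄ᵢ)² = 435.333
MSB = 1809.321/3 = 603.1068; MSW = 435.333/22 = 19.7879
F = MSB/MSW = 30.4786
df = (3, 22)
p-value (upper-tail) = 0.00000
At α=0.1: p < α → reject H₀

reject H₀: yes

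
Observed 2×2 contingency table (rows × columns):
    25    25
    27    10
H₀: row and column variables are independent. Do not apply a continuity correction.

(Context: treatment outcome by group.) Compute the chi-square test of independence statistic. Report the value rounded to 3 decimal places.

Row totals [50, 37], col totals [52, 35], n=87
χ² = (25−29.89)²/29.89 + (25−20.11)²/20.11 + (27−22.11)²/22.11 + (10−14.89)²/14.89 = 4.6672
df = 1

test statistic = 4.667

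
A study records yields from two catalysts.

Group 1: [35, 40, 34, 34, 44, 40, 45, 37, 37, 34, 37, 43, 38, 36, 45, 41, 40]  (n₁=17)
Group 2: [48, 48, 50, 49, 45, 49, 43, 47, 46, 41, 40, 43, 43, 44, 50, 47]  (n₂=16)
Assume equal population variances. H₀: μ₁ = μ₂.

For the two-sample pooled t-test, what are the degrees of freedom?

df = n₁ + n₂ − 2 = 17 + 16 − 2 = 31

degrees of freedom = 31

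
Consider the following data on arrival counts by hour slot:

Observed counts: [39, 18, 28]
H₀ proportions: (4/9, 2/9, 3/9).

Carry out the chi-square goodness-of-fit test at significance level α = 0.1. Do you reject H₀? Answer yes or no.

n = 85; E_i = n·p_i = [37.78, 18.89, 28.33]
χ² = (39−37.78)²/37.78 + (18−18.89)²/18.89 + (28−28.33)²/28.33 = 0.0853
df = 2
p-value (upper-tail) = 0.95825
At α=0.1: p ≥ α → fail to reject H₀

reject H₀: no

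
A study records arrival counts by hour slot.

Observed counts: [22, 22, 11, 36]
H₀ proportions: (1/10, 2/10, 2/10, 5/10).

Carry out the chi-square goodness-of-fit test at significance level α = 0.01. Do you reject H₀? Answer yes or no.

n = 91; E_i = n·p_i = [9.10, 18.20, 18.20, 45.50]
χ² = (22−9.10)²/9.10 + (22−18.20)²/18.20 + (11−18.20)²/18.20 + (36−45.50)²/45.50 = 23.9121
df = 3
p-value (upper-tail) = 0.00003
At α=0.01: p < α → reject H₀

reject H₀: yes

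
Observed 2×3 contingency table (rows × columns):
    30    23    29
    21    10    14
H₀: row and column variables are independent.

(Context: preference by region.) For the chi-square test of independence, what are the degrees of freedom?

df = (r−1)(c−1) = (2−1)·(3−1) = 2

degrees of freedom = 2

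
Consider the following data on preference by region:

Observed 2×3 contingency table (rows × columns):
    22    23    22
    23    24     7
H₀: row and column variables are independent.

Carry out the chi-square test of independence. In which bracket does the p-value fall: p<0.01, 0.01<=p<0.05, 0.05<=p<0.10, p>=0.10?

p-value bracket: 0.01<=p<0.05

Row totals [67, 54], col totals [45, 47, 29], n=121
χ² = (22−24.92)²/24.92 + (23−26.02)²/26.02 + (22−16.06)²/16.06 + (23−20.08)²/20.08 + (24−20.98)²/20.98 + (7−12.94)²/12.94 = 6.4802
df = 2
p-value (upper-tail) = 0.03916
→ bracket: 0.01<=p<0.05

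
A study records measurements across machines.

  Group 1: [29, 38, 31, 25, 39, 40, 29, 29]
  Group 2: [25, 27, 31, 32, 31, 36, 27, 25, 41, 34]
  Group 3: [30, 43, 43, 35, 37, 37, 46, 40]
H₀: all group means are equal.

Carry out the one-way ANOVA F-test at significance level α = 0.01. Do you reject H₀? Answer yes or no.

Group means [32.50, 30.90, 38.88], grand mean 33.846
SSB = Σnᵢ(x̄ᵢ−x̄)² = 303.610; SSW = ΣΣ(x−x̄ᵢ)² = 649.775
MSB = 303.610/2 = 151.8048; MSW = 649.775/23 = 28.2511
F = MSB/MSW = 5.3734
df = (2, 23)
p-value (upper-tail) = 0.01217
At α=0.01: p ≥ α → fail to reject H₀

reject H₀: no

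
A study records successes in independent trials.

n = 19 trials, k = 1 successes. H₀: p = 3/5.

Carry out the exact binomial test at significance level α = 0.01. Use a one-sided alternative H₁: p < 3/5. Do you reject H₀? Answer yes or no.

reject H₀: yes

Exact binomial: n=19, k=1, p₀=3/5=0.6000
P(X≤1) from Σ C(n,i)·p₀^i·(1−p₀)^(n−i)
p-value (one-sided, H₁ less) = 0.00000
At α=0.01: p < α → reject H₀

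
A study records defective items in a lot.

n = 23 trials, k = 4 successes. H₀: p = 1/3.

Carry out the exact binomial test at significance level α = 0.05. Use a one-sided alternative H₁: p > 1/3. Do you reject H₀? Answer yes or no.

reject H₀: no

Exact binomial: n=23, k=4, p₀=1/3=0.3333
P(X≥4) from Σ C(n,i)·p₀^i·(1−p₀)^(n−i)
p-value (one-sided, H₁ greater) = 0.97352
At α=0.05: p ≥ α → fail to reject H₀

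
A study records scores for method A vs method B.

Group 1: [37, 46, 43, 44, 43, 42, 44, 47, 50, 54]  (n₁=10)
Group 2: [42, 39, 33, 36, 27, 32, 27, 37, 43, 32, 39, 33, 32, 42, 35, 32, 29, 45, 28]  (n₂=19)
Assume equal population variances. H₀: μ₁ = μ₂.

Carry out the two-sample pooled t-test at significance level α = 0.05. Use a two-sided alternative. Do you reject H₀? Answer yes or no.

x̄₁=45.000, s₁=4.643, n₁=10
x̄₂=34.895, s₂=5.557, n₂=19
s_p² = [9·4.643² + 18·5.557²]/27 = 27.7700
SE = √(s_p²·(1/10+1/19)) = 2.0588
t = (45.000−34.895)/2.0588 = 4.9084
df = 27
p-value (two-sided) = 0.00004
At α=0.05: p < α → reject H₀

reject H₀: yes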